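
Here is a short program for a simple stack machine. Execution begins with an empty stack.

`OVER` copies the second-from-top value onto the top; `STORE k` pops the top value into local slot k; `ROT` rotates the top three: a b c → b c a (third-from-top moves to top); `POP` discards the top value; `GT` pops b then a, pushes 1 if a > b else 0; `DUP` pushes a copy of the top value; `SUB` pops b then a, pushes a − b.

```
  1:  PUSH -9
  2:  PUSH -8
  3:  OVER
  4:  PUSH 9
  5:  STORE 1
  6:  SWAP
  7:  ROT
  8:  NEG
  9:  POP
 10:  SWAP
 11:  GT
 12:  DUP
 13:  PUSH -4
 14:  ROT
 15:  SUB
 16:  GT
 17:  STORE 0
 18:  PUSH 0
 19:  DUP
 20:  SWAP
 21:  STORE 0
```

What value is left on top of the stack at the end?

0

PUSH -9 : -9
PUSH -8 : -9 -8
OVER    : -9 -8 -9
PUSH 9  : -9 -8 -9 9
STORE 1 : -9 -8 -9
SWAP    : -9 -9 -8
ROT     : -9 -8 -9
NEG     : -9 -8 9
POP     : -9 -8
SWAP    : -8 -9
GT      : 1
DUP     : 1 1
PUSH -4 : 1 1 -4
ROT     : 1 -4 1
SUB     : 1 -5
GT      : 1
STORE 0 : (empty)
PUSH 0  : 0
DUP     : 0 0
SWAP    : 0 0
STORE 0 : 0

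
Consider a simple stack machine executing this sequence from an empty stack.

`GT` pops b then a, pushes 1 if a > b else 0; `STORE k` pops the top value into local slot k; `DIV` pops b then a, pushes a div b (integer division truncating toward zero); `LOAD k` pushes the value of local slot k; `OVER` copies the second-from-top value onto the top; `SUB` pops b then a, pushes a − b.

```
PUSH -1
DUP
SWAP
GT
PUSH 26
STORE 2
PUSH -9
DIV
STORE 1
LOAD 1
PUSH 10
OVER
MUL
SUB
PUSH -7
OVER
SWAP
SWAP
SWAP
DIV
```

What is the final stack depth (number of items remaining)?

2

PUSH -1  -1
DUP      -1 -1
SWAP     -1 -1
GT       0
PUSH 26  0 26
STORE 2  0
PUSH -9  0 -9
DIV      0
STORE 1  (empty)
LOAD 1   0
PUSH 10  0 10
OVER     0 10 0
MUL      0 0
SUB      0
PUSH -7  0 -7
OVER     0 -7 0
SWAP     0 0 -7
SWAP     0 -7 0
SWAP     0 0 -7
DIV      0 0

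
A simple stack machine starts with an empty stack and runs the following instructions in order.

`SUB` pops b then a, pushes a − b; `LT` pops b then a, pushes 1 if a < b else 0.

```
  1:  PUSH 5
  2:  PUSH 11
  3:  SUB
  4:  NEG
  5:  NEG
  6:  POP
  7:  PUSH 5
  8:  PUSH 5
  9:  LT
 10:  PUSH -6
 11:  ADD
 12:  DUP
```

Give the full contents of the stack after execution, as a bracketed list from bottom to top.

PUSH 5  : 5
PUSH 11 : 5 11
SUB     : -6
NEG     : 6
NEG     : -6
POP     : (empty)
PUSH 5  : 5
PUSH 5  : 5 5
LT      : 0
PUSH -6 : 0 -6
ADD     : -6
DUP     : -6 -6

[-6, -6]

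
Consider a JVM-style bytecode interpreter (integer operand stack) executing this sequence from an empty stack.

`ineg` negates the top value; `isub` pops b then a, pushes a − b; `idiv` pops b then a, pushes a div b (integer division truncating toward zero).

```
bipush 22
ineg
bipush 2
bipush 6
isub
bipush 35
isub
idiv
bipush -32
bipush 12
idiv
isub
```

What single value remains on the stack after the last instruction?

2

bipush 22  : 22
ineg       : -22
bipush 2   : -22 2
bipush 6   : -22 2 6
isub       : -22 -4
bipush 35  : -22 -4 35
isub       : -22 -39
idiv       : 0
bipush -32 : 0 -32
bipush 12  : 0 -32 12
idiv       : 0 -2
isub       : 2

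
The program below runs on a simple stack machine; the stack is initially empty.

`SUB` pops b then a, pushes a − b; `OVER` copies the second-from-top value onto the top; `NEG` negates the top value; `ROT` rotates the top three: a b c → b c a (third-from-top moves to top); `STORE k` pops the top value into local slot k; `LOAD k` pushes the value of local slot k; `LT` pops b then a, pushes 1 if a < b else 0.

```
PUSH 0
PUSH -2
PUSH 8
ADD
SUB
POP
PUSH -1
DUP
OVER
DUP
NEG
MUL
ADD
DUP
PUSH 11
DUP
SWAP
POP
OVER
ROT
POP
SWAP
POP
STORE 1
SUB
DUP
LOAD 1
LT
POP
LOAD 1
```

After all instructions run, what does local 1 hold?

-2

PUSH 0  → [0]
PUSH -2 → [0, -2]
PUSH 8  → [0, -2, 8]
ADD     → [0, 6]
SUB     → [-6]
POP     → []
PUSH -1 → [-1]
DUP     → [-1, -1]
OVER    → [-1, -1, -1]
DUP     → [-1, -1, -1, -1]
NEG     → [-1, -1, -1, 1]
MUL     → [-1, -1, -1]
ADD     → [-1, -2]
DUP     → [-1, -2, -2]
PUSH 11 → [-1, -2, -2, 11]
DUP     → [-1, -2, -2, 11, 11]
SWAP    → [-1, -2, -2, 11, 11]
POP     → [-1, -2, -2, 11]
OVER    → [-1, -2, -2, 11, -2]
ROT     → [-1, -2, 11, -2, -2]
POP     → [-1, -2, 11, -2]
SWAP    → [-1, -2, -2, 11]
POP     → [-1, -2, -2]
STORE 1 → [-1, -2]
SUB     → [1]
DUP     → [1, 1]
LOAD 1  → [1, 1, -2]
LT      → [1, 0]
POP     → [1]
LOAD 1  → [1, -2]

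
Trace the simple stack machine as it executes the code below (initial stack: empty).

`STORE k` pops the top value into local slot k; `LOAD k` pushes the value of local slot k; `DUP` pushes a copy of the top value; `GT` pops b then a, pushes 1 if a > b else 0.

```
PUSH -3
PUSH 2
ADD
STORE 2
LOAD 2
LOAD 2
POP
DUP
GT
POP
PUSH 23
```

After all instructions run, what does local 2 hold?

-1

PUSH -3 : -3
PUSH 2  : -3 2
ADD     : -1
STORE 2 : (empty)
LOAD 2  : -1
LOAD 2  : -1 -1
POP     : -1
DUP     : -1 -1
GT      : 0
POP     : (empty)
PUSH 23 : 23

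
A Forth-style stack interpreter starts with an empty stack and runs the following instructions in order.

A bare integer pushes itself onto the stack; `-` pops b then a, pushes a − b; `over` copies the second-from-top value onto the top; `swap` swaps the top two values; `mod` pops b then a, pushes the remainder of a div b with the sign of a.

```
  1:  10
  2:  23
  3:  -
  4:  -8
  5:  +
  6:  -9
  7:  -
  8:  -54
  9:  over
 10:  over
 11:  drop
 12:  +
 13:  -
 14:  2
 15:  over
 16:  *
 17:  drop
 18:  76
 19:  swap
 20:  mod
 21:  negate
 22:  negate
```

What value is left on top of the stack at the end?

22

10     -> [10]
23     -> [10, 23]
-      -> [-13]
-8     -> [-13, -8]
+      -> [-21]
-9     -> [-21, -9]
-      -> [-12]
-54    -> [-12, -54]
over   -> [-12, -54, -12]
over   -> [-12, -54, -12, -54]
drop   -> [-12, -54, -12]
+      -> [-12, -66]
-      -> [54]
2      -> [54, 2]
over   -> [54, 2, 54]
*      -> [54, 108]
drop   -> [54]
76     -> [54, 76]
swap   -> [76, 54]
mod    -> [22]
negate -> [-22]
negate -> [22]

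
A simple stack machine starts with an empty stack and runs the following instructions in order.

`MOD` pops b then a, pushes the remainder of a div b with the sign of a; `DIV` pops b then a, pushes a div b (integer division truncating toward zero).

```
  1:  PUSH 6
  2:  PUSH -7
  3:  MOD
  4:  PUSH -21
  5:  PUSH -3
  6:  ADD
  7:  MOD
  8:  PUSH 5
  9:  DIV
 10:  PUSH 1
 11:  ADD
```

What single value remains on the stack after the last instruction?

2

PUSH 6   → 6
PUSH -7  → 6 -7
MOD      → 6
PUSH -21 → 6 -21
PUSH -3  → 6 -21 -3
ADD      → 6 -24
MOD      → 6
PUSH 5   → 6 5
DIV      → 1
PUSH 1   → 1 1
ADD      → 2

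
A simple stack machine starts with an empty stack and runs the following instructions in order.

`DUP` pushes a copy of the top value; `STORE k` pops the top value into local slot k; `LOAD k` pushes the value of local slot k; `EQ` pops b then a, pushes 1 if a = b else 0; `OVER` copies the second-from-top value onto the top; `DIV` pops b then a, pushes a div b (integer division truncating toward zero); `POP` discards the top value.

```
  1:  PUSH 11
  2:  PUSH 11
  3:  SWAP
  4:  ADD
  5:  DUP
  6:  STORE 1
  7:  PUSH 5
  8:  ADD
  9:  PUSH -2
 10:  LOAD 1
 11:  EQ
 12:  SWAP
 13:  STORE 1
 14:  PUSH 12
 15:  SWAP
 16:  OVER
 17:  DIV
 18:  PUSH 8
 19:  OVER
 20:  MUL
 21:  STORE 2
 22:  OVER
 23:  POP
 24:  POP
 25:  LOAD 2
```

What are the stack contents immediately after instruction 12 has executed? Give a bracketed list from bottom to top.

[0, 27]

PUSH 11 → [11]
PUSH 11 → [11, 11]
SWAP    → [11, 11]
ADD     → [22]
DUP     → [22, 22]
STORE 1 → [22]
PUSH 5  → [22, 5]
ADD     → [27]
PUSH -2 → [27, -2]
LOAD 1  → [27, -2, 22]
EQ      → [27, 0]
SWAP    → [0, 27]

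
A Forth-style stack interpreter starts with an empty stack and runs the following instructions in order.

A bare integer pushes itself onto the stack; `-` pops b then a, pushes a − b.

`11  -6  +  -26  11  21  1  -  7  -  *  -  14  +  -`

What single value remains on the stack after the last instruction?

11  -> 11
-6  -> 11 -6
+   -> 5
-26 -> 5 -26
11  -> 5 -26 11
21  -> 5 -26 11 21
1   -> 5 -26 11 21 1
-   -> 5 -26 11 20
7   -> 5 -26 11 20 7
-   -> 5 -26 11 13
*   -> 5 -26 143
-   -> 5 -169
14  -> 5 -169 14
+   -> 5 -155
-   -> 160

160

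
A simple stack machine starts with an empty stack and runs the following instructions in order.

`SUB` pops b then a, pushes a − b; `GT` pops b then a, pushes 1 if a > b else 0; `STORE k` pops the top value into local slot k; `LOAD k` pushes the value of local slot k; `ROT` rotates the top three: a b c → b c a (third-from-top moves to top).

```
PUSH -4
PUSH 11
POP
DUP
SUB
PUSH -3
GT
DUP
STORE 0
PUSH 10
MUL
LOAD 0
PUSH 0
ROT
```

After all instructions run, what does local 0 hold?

1

PUSH -4 -> [-4]
PUSH 11 -> [-4, 11]
POP     -> [-4]
DUP     -> [-4, -4]
SUB     -> [0]
PUSH -3 -> [0, -3]
GT      -> [1]
DUP     -> [1, 1]
STORE 0 -> [1]
PUSH 10 -> [1, 10]
MUL     -> [10]
LOAD 0  -> [10, 1]
PUSH 0  -> [10, 1, 0]
ROT     -> [1, 0, 10]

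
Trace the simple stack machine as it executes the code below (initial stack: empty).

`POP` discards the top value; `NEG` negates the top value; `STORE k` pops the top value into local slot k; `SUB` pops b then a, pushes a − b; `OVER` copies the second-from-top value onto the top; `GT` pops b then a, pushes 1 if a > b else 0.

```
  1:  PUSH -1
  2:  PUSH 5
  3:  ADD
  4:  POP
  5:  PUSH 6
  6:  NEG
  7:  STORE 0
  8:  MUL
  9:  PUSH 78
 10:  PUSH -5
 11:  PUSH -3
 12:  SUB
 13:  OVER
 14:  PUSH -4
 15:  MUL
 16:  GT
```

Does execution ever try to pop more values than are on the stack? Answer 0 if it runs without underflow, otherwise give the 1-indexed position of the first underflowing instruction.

8

PUSH -1 → -1
PUSH 5  → -1 5
ADD     → 4
POP     → (empty)
PUSH 6  → 6
NEG     → -6
STORE 0 → (empty)
MUL  — needs 2 operands, stack has 0 → underflow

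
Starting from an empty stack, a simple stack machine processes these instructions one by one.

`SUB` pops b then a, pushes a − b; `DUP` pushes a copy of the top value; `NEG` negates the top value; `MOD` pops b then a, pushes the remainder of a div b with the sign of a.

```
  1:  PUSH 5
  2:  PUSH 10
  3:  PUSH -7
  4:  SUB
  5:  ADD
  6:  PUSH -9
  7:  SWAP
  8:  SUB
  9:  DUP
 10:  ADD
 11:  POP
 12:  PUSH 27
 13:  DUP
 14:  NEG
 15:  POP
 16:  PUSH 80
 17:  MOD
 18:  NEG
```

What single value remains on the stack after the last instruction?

PUSH 5  → [5]
PUSH 10 → [5, 10]
PUSH -7 → [5, 10, -7]
SUB     → [5, 17]
ADD     → [22]
PUSH -9 → [22, -9]
SWAP    → [-9, 22]
SUB     → [-31]
DUP     → [-31, -31]
ADD     → [-62]
POP     → []
PUSH 27 → [27]
DUP     → [27, 27]
NEG     → [27, -27]
POP     → [27]
PUSH 80 → [27, 80]
MOD     → [27]
NEG     → [-27]

-27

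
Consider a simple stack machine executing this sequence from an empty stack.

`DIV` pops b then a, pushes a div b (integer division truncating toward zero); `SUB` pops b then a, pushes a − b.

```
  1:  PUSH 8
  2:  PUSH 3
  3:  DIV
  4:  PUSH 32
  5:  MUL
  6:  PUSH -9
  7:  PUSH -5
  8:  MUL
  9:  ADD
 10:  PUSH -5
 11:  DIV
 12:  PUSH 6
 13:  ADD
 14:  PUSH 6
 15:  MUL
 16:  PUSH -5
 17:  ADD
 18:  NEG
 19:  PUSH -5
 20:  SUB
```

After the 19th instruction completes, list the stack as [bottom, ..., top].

PUSH 8  -> [8]
PUSH 3  -> [8, 3]
DIV     -> [2]
PUSH 32 -> [2, 32]
MUL     -> [64]
PUSH -9 -> [64, -9]
PUSH -5 -> [64, -9, -5]
MUL     -> [64, 45]
ADD     -> [109]
PUSH -5 -> [109, -5]
DIV     -> [-21]
PUSH 6  -> [-21, 6]
ADD     -> [-15]
PUSH 6  -> [-15, 6]
MUL     -> [-90]
PUSH -5 -> [-90, -5]
ADD     -> [-95]
NEG     -> [95]
PUSH -5 -> [95, -5]

[95, -5]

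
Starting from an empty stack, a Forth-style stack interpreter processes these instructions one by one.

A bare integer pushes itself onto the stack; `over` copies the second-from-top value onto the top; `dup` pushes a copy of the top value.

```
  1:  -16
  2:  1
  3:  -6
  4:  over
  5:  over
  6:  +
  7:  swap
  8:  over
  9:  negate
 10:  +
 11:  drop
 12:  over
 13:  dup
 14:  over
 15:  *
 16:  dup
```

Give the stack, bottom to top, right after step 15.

-16    : [-16]
1      : [-16, 1]
-6     : [-16, 1, -6]
over   : [-16, 1, -6, 1]
over   : [-16, 1, -6, 1, -6]
+      : [-16, 1, -6, -5]
swap   : [-16, 1, -5, -6]
over   : [-16, 1, -5, -6, -5]
negate : [-16, 1, -5, -6, 5]
+      : [-16, 1, -5, -1]
drop   : [-16, 1, -5]
over   : [-16, 1, -5, 1]
dup    : [-16, 1, -5, 1, 1]
over   : [-16, 1, -5, 1, 1, 1]
*      : [-16, 1, -5, 1, 1]

[-16, 1, -5, 1, 1]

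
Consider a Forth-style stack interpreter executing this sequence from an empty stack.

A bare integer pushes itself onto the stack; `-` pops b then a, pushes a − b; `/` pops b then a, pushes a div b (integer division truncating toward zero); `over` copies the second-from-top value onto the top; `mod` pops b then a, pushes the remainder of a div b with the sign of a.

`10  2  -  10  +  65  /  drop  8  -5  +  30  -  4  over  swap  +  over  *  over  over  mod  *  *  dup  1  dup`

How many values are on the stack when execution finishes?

10   -> [10]
2    -> [10, 2]
-    -> [8]
10   -> [8, 10]
+    -> [18]
65   -> [18, 65]
/    -> [0]
drop -> []
8    -> [8]
-5   -> [8, -5]
+    -> [3]
30   -> [3, 30]
-    -> [-27]
4    -> [-27, 4]
over -> [-27, 4, -27]
swap -> [-27, -27, 4]
+    -> [-27, -23]
over -> [-27, -23, -27]
*    -> [-27, 621]
over -> [-27, 621, -27]
over -> [-27, 621, -27, 621]
mod  -> [-27, 621, -27]
*    -> [-27, -16767]
*    -> [452709]
dup  -> [452709, 452709]
1    -> [452709, 452709, 1]
dup  -> [452709, 452709, 1, 1]

4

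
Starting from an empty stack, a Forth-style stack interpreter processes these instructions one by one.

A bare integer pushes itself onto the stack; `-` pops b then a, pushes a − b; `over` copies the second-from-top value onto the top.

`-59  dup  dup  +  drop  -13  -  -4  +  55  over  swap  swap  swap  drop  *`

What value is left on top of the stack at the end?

2500

-59  : -59
dup  : -59 -59
dup  : -59 -59 -59
+    : -59 -118
drop : -59
-13  : -59 -13
-    : -46
-4   : -46 -4
+    : -50
55   : -50 55
over : -50 55 -50
swap : -50 -50 55
swap : -50 55 -50
swap : -50 -50 55
drop : -50 -50
*    : 2500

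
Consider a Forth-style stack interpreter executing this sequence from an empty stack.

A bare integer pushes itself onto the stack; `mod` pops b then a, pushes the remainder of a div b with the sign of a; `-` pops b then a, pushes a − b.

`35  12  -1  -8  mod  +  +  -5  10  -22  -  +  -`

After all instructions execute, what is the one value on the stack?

19

35  → 35
12  → 35 12
-1  → 35 12 -1
-8  → 35 12 -1 -8
mod → 35 12 -1
+   → 35 11
+   → 46
-5  → 46 -5
10  → 46 -5 10
-22 → 46 -5 10 -22
-   → 46 -5 32
+   → 46 27
-   → 19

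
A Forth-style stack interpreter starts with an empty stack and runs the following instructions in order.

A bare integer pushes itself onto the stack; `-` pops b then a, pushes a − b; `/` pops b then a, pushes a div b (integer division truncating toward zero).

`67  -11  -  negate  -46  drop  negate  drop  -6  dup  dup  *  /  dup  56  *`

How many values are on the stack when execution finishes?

67     : 67
-11    : 67 -11
-      : 78
negate : -78
-46    : -78 -46
drop   : -78
negate : 78
drop   : (empty)
-6     : -6
dup    : -6 -6
dup    : -6 -6 -6
*      : -6 36
/      : 0
dup    : 0 0
56     : 0 0 56
*      : 0 0

2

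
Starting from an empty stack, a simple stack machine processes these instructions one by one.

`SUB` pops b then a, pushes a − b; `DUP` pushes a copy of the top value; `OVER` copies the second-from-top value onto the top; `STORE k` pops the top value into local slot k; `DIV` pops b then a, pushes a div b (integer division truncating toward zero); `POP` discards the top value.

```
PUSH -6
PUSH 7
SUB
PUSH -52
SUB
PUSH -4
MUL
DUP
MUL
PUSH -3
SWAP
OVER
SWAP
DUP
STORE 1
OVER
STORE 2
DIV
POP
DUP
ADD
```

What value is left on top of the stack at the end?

PUSH -6  → [-6]
PUSH 7   → [-6, 7]
SUB      → [-13]
PUSH -52 → [-13, -52]
SUB      → [39]
PUSH -4  → [39, -4]
MUL      → [-156]
DUP      → [-156, -156]
MUL      → [24336]
PUSH -3  → [24336, -3]
SWAP     → [-3, 24336]
OVER     → [-3, 24336, -3]
SWAP     → [-3, -3, 24336]
DUP      → [-3, -3, 24336, 24336]
STORE 1  → [-3, -3, 24336]
OVER     → [-3, -3, 24336, -3]
STORE 2  → [-3, -3, 24336]
DIV      → [-3, 0]
POP      → [-3]
DUP      → [-3, -3]
ADD      → [-6]

-6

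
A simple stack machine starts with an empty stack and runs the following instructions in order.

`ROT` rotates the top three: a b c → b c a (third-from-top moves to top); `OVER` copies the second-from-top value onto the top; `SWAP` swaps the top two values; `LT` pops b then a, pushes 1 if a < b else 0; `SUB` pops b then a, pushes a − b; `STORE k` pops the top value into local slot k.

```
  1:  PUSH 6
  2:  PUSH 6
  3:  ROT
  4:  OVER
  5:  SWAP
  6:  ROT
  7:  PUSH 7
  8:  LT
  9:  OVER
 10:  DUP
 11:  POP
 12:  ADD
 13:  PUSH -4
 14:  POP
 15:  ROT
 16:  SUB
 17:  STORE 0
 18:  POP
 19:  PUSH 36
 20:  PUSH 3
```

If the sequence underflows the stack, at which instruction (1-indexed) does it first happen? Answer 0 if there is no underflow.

3

PUSH 6 -> 6
PUSH 6 -> 6 6
ROT  — needs 3 operands, stack has 2 → underflow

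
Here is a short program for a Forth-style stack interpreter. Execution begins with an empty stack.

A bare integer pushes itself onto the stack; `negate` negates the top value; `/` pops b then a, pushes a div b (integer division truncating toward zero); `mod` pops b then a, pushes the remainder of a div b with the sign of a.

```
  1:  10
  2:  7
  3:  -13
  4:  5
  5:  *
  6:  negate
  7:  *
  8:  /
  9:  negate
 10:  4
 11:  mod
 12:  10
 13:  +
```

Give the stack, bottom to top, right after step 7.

[10, 455]

10     -> [10]
7      -> [10, 7]
-13    -> [10, 7, -13]
5      -> [10, 7, -13, 5]
*      -> [10, 7, -65]
negate -> [10, 7, 65]
*      -> [10, 455]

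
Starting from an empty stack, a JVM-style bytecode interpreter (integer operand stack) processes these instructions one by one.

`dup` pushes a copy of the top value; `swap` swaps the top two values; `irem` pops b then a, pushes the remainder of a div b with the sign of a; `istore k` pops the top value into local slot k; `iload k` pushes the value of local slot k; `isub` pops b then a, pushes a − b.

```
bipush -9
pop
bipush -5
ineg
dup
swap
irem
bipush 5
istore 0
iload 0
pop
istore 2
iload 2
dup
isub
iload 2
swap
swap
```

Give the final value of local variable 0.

5

bipush -9  -9
pop        (empty)
bipush -5  -5
ineg       5
dup        5 5
swap       5 5
irem       0
bipush 5   0 5
istore 0   0
iload 0    0 5
pop        0
istore 2   (empty)
iload 2    0
dup        0 0
isub       0
iload 2    0 0
swap       0 0
swap       0 0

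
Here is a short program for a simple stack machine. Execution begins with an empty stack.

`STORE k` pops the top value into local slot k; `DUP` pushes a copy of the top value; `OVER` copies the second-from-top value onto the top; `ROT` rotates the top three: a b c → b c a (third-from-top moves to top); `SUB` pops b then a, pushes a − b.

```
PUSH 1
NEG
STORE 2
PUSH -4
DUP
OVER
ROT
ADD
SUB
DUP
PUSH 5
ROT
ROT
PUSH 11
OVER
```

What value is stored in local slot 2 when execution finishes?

-1

PUSH 1   1
NEG      -1
STORE 2  (empty)
PUSH -4  -4
DUP      -4 -4
OVER     -4 -4 -4
ROT      -4 -4 -4
ADD      -4 -8
SUB      4
DUP      4 4
PUSH 5   4 4 5
ROT      4 5 4
ROT      5 4 4
PUSH 11  5 4 4 11
OVER     5 4 4 11 4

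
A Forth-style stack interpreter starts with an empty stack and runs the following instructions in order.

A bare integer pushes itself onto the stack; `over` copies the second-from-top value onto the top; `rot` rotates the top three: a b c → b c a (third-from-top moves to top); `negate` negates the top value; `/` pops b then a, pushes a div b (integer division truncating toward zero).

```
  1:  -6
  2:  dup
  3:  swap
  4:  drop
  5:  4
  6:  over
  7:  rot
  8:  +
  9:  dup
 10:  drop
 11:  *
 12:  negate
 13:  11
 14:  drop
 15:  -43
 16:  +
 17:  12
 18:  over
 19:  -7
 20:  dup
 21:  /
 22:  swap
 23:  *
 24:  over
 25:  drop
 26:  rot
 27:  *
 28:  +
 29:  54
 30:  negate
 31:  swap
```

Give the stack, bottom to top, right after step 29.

-6     -> -6
dup    -> -6 -6
swap   -> -6 -6
drop   -> -6
4      -> -6 4
over   -> -6 4 -6
rot    -> 4 -6 -6
+      -> 4 -12
dup    -> 4 -12 -12
drop   -> 4 -12
*      -> -48
negate -> 48
11     -> 48 11
drop   -> 48
-43    -> 48 -43
+      -> 5
12     -> 5 12
over   -> 5 12 5
-7     -> 5 12 5 -7
dup    -> 5 12 5 -7 -7
/      -> 5 12 5 1
swap   -> 5 12 1 5
*      -> 5 12 5
over   -> 5 12 5 12
drop   -> 5 12 5
rot    -> 12 5 5
*      -> 12 25
+      -> 37
54     -> 37 54

[37, 54]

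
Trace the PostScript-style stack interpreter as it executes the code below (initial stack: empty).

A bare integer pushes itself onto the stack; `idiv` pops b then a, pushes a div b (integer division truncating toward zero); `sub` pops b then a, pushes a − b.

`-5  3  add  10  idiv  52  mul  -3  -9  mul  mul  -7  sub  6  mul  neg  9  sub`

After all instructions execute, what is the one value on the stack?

-5   : -5
3    : -5 3
add  : -2
10   : -2 10
idiv : 0
52   : 0 52
mul  : 0
-3   : 0 -3
-9   : 0 -3 -9
mul  : 0 27
mul  : 0
-7   : 0 -7
sub  : 7
6    : 7 6
mul  : 42
neg  : -42
9    : -42 9
sub  : -51

-51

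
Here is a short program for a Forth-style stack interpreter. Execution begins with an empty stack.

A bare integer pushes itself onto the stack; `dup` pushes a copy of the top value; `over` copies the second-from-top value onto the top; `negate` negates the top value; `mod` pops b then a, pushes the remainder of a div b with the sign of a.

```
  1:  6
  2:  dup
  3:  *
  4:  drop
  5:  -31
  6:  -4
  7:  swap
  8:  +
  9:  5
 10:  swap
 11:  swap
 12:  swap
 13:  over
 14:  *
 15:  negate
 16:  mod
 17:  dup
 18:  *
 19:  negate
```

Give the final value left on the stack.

6      : 6
dup    : 6 6
*      : 36
drop   : (empty)
-31    : -31
-4     : -31 -4
swap   : -4 -31
+      : -35
5      : -35 5
swap   : 5 -35
swap   : -35 5
swap   : 5 -35
over   : 5 -35 5
*      : 5 -175
negate : 5 175
mod    : 5
dup    : 5 5
*      : 25
negate : -25

-25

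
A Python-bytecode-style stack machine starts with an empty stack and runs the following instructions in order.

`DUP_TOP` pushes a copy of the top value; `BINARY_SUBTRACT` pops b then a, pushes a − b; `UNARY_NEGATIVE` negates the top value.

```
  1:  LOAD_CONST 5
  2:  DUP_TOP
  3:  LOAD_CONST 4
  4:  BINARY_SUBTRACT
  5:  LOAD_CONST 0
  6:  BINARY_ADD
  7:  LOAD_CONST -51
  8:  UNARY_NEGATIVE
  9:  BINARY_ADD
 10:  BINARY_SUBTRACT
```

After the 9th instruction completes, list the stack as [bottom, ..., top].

LOAD_CONST 5    -> 5
DUP_TOP         -> 5 5
LOAD_CONST 4    -> 5 5 4
BINARY_SUBTRACT -> 5 1
LOAD_CONST 0    -> 5 1 0
BINARY_ADD      -> 5 1
LOAD_CONST -51  -> 5 1 -51
UNARY_NEGATIVE  -> 5 1 51
BINARY_ADD      -> 5 52

[5, 52]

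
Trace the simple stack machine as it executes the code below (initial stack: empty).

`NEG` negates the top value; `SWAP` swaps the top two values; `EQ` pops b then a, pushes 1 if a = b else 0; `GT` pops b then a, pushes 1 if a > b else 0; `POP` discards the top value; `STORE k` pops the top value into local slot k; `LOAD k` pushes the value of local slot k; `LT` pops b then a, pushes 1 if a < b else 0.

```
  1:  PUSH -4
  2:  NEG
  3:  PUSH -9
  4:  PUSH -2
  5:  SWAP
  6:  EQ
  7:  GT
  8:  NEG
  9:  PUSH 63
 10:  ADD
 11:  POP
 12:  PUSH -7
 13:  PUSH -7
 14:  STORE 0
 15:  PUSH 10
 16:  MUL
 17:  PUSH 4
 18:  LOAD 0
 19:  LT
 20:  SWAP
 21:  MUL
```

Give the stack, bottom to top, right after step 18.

PUSH -4 : -4
NEG     : 4
PUSH -9 : 4 -9
PUSH -2 : 4 -9 -2
SWAP    : 4 -2 -9
EQ      : 4 0
GT      : 1
NEG     : -1
PUSH 63 : -1 63
ADD     : 62
POP     : (empty)
PUSH -7 : -7
PUSH -7 : -7 -7
STORE 0 : -7
PUSH 10 : -7 10
MUL     : -70
PUSH 4  : -70 4
LOAD 0  : -70 4 -7

[-70, 4, -7]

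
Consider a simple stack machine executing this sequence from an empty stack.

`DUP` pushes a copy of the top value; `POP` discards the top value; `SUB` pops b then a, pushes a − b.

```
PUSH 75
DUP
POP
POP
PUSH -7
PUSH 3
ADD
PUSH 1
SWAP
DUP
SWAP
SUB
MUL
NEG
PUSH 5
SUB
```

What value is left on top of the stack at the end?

PUSH 75  75
DUP      75 75
POP      75
POP      (empty)
PUSH -7  -7
PUSH 3   -7 3
ADD      -4
PUSH 1   -4 1
SWAP     1 -4
DUP      1 -4 -4
SWAP     1 -4 -4
SUB      1 0
MUL      0
NEG      0
PUSH 5   0 5
SUB      -5

-5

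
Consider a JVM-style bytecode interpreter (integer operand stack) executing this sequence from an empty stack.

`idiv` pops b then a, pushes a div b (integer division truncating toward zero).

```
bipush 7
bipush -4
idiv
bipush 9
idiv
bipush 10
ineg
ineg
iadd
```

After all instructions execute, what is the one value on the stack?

bipush 7  → 7
bipush -4 → 7 -4
idiv      → -1
bipush 9  → -1 9
idiv      → 0
bipush 10 → 0 10
ineg      → 0 -10
ineg      → 0 10
iadd      → 10

10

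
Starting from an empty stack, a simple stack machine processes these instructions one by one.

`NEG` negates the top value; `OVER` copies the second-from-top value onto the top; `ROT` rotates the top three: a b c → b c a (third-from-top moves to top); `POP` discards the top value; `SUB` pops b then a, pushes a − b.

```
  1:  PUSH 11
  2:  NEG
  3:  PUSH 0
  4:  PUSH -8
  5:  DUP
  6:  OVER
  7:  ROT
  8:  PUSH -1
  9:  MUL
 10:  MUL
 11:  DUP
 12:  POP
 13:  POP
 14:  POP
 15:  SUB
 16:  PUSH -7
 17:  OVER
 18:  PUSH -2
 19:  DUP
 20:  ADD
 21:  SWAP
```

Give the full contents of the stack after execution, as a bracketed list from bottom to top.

PUSH 11  11
NEG      -11
PUSH 0   -11 0
PUSH -8  -11 0 -8
DUP      -11 0 -8 -8
OVER     -11 0 -8 -8 -8
ROT      -11 0 -8 -8 -8
PUSH -1  -11 0 -8 -8 -8 -1
MUL      -11 0 -8 -8 8
MUL      -11 0 -8 -64
DUP      -11 0 -8 -64 -64
POP      -11 0 -8 -64
POP      -11 0 -8
POP      -11 0
SUB      -11
PUSH -7  -11 -7
OVER     -11 -7 -11
PUSH -2  -11 -7 -11 -2
DUP      -11 -7 -11 -2 -2
ADD      -11 -7 -11 -4
SWAP     -11 -7 -4 -11

[-11, -7, -4, -11]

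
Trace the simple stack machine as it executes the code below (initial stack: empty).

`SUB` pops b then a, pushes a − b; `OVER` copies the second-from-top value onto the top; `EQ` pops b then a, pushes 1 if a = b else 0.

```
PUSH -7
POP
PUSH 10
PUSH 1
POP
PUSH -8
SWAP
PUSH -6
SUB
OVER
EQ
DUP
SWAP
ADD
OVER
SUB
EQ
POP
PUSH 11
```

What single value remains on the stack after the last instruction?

PUSH -7 : [-7]
POP     : []
PUSH 10 : [10]
PUSH 1  : [10, 1]
POP     : [10]
PUSH -8 : [10, -8]
SWAP    : [-8, 10]
PUSH -6 : [-8, 10, -6]
SUB     : [-8, 16]
OVER    : [-8, 16, -8]
EQ      : [-8, 0]
DUP     : [-8, 0, 0]
SWAP    : [-8, 0, 0]
ADD     : [-8, 0]
OVER    : [-8, 0, -8]
SUB     : [-8, 8]
EQ      : [0]
POP     : []
PUSH 11 : [11]

11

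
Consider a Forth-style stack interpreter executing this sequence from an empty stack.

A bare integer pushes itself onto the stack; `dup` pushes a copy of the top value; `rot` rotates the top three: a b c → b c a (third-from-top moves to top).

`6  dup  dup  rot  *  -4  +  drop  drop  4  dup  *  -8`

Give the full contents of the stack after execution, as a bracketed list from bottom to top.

[16, -8]

6    -> 6
dup  -> 6 6
dup  -> 6 6 6
rot  -> 6 6 6
*    -> 6 36
-4   -> 6 36 -4
+    -> 6 32
drop -> 6
drop -> (empty)
4    -> 4
dup  -> 4 4
*    -> 16
-8   -> 16 -8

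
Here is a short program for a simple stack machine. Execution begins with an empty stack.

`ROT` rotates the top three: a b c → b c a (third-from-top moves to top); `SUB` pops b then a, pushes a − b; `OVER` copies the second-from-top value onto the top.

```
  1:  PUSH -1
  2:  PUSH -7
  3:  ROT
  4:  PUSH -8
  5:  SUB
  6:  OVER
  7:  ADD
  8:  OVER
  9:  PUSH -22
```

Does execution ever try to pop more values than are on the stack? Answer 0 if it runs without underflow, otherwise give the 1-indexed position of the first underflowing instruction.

3

PUSH -1 : -1
PUSH -7 : -1 -7
ROT  — needs 3 operands, stack has 2 → underflow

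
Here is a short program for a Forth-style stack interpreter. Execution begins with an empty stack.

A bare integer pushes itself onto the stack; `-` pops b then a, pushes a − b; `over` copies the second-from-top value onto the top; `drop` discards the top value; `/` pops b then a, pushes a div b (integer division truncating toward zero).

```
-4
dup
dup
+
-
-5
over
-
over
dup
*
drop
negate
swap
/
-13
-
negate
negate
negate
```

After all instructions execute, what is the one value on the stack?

-4     → -4
dup    → -4 -4
dup    → -4 -4 -4
+      → -4 -8
-      → 4
-5     → 4 -5
over   → 4 -5 4
-      → 4 -9
over   → 4 -9 4
dup    → 4 -9 4 4
*      → 4 -9 16
drop   → 4 -9
negate → 4 9
swap   → 9 4
/      → 2
-13    → 2 -13
-      → 15
negate → -15
negate → 15
negate → -15

-15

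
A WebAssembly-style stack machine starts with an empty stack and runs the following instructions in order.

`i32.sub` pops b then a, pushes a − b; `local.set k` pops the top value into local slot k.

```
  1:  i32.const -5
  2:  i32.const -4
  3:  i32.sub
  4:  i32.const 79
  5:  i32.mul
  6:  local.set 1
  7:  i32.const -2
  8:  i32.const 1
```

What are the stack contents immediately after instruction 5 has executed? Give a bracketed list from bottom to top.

[-79]

i32.const -5 → [-5]
i32.const -4 → [-5, -4]
i32.sub      → [-1]
i32.const 79 → [-1, 79]
i32.mul      → [-79]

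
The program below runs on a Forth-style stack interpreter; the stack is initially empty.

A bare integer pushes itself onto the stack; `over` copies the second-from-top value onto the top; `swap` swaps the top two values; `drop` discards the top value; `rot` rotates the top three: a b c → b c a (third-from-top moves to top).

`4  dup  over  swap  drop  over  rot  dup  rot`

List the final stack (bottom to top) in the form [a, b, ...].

[4, 4, 4, 4]

4    → 4
dup  → 4 4
over → 4 4 4
swap → 4 4 4
drop → 4 4
over → 4 4 4
rot  → 4 4 4
dup  → 4 4 4 4
rot  → 4 4 4 4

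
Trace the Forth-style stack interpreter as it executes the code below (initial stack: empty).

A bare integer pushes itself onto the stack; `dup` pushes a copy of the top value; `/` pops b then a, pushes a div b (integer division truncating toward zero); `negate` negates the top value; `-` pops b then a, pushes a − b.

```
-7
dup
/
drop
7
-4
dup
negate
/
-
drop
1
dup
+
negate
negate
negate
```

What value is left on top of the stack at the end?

-7     -> [-7]
dup    -> [-7, -7]
/      -> [1]
drop   -> []
7      -> [7]
-4     -> [7, -4]
dup    -> [7, -4, -4]
negate -> [7, -4, 4]
/      -> [7, -1]
-      -> [8]
drop   -> []
1      -> [1]
dup    -> [1, 1]
+      -> [2]
negate -> [-2]
negate -> [2]
negate -> [-2]

-2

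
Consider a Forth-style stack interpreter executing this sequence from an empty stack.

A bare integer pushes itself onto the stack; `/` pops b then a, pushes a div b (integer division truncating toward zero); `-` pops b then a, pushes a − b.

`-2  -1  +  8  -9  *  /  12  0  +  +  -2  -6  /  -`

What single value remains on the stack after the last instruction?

-2 -> [-2]
-1 -> [-2, -1]
+  -> [-3]
8  -> [-3, 8]
-9 -> [-3, 8, -9]
*  -> [-3, -72]
/  -> [0]
12 -> [0, 12]
0  -> [0, 12, 0]
+  -> [0, 12]
+  -> [12]
-2 -> [12, -2]
-6 -> [12, -2, -6]
/  -> [12, 0]
-  -> [12]

12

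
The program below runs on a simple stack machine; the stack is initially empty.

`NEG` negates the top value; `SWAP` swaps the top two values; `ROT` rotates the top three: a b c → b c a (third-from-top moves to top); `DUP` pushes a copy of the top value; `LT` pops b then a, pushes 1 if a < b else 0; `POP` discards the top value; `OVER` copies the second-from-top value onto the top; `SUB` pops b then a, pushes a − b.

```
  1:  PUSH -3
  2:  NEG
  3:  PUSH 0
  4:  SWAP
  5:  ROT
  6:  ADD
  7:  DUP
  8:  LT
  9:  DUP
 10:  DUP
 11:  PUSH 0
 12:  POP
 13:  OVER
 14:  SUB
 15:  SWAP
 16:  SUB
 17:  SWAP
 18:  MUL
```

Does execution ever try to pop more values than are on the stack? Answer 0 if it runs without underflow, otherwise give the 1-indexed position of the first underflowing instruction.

5

PUSH -3 → [-3]
NEG     → [3]
PUSH 0  → [3, 0]
SWAP    → [0, 3]
ROT  — needs 3 operands, stack has 2 → underflow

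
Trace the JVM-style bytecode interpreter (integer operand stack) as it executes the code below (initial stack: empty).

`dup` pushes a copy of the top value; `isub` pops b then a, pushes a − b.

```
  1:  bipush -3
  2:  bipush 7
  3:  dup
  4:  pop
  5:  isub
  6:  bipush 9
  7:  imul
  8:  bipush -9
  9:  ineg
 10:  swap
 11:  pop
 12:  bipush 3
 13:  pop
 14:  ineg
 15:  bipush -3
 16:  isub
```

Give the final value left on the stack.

-6

bipush -3 : [-3]
bipush 7  : [-3, 7]
dup       : [-3, 7, 7]
pop       : [-3, 7]
isub      : [-10]
bipush 9  : [-10, 9]
imul      : [-90]
bipush -9 : [-90, -9]
ineg      : [-90, 9]
swap      : [9, -90]
pop       : [9]
bipush 3  : [9, 3]
pop       : [9]
ineg      : [-9]
bipush -3 : [-9, -3]
isub      : [-6]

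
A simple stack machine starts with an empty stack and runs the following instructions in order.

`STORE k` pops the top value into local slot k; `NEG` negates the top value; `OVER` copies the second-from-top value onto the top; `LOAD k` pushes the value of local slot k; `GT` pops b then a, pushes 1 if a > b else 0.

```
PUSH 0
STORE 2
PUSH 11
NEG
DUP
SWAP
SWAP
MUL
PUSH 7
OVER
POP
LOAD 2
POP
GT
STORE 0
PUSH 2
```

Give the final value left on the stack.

2

PUSH 0  → [0]
STORE 2 → []
PUSH 11 → [11]
NEG     → [-11]
DUP     → [-11, -11]
SWAP    → [-11, -11]
SWAP    → [-11, -11]
MUL     → [121]
PUSH 7  → [121, 7]
OVER    → [121, 7, 121]
POP     → [121, 7]
LOAD 2  → [121, 7, 0]
POP     → [121, 7]
GT      → [1]
STORE 0 → []
PUSH 2  → [2]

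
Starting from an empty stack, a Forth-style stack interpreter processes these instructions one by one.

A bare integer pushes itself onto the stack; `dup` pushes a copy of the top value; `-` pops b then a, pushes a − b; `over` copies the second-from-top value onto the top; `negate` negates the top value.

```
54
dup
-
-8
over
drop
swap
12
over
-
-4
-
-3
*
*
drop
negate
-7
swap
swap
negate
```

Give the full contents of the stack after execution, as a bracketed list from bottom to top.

54      54
dup     54 54
-       0
-8      0 -8
over    0 -8 0
drop    0 -8
swap    -8 0
12      -8 0 12
over    -8 0 12 0
-       -8 0 12
-4      -8 0 12 -4
-       -8 0 16
-3      -8 0 16 -3
*       -8 0 -48
*       -8 0
drop    -8
negate  8
-7      8 -7
swap    -7 8
swap    8 -7
negate  8 7

[8, 7]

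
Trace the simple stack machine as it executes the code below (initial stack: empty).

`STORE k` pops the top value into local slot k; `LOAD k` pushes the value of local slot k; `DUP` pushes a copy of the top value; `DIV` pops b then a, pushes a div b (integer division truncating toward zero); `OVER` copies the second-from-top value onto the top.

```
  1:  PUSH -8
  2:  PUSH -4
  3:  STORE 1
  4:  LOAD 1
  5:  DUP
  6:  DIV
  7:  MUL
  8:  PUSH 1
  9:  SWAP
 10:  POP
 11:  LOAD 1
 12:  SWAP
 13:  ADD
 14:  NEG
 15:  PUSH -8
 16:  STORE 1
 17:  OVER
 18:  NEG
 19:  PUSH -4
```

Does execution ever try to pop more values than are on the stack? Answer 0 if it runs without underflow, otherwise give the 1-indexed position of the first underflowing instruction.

PUSH -8 -> [-8]
PUSH -4 -> [-8, -4]
STORE 1 -> [-8]
LOAD 1  -> [-8, -4]
DUP     -> [-8, -4, -4]
DIV     -> [-8, 1]
MUL     -> [-8]
PUSH 1  -> [-8, 1]
SWAP    -> [1, -8]
POP     -> [1]
LOAD 1  -> [1, -4]
SWAP    -> [-4, 1]
ADD     -> [-3]
NEG     -> [3]
PUSH -8 -> [3, -8]
STORE 1 -> [3]
OVER  — needs 2 operands, stack has 1 → underflow

17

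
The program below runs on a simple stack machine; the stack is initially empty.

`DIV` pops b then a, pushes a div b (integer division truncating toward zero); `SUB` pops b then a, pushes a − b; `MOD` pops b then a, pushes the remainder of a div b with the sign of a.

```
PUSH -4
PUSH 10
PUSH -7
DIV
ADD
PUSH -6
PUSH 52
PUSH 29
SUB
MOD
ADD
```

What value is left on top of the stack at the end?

-11

PUSH -4 -> [-4]
PUSH 10 -> [-4, 10]
PUSH -7 -> [-4, 10, -7]
DIV     -> [-4, -1]
ADD     -> [-5]
PUSH -6 -> [-5, -6]
PUSH 52 -> [-5, -6, 52]
PUSH 29 -> [-5, -6, 52, 29]
SUB     -> [-5, -6, 23]
MOD     -> [-5, -6]
ADD     -> [-11]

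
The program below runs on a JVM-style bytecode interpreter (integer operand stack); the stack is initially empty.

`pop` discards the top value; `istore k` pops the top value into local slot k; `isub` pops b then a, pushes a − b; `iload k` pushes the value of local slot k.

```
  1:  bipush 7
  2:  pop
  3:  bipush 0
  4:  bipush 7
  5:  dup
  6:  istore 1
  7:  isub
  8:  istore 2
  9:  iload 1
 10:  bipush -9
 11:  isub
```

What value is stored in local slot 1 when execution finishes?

7

bipush 7   [7]
pop        []
bipush 0   [0]
bipush 7   [0, 7]
dup        [0, 7, 7]
istore 1   [0, 7]
isub       [-7]
istore 2   []
iload 1    [7]
bipush -9  [7, -9]
isub       [16]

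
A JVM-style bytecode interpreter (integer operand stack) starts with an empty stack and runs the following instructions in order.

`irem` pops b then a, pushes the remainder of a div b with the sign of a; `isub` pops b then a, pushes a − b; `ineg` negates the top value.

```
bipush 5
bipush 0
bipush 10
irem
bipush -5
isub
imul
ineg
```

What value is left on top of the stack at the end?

bipush 5  -> [5]
bipush 0  -> [5, 0]
bipush 10 -> [5, 0, 10]
irem      -> [5, 0]
bipush -5 -> [5, 0, -5]
isub      -> [5, 5]
imul      -> [25]
ineg      -> [-25]

-25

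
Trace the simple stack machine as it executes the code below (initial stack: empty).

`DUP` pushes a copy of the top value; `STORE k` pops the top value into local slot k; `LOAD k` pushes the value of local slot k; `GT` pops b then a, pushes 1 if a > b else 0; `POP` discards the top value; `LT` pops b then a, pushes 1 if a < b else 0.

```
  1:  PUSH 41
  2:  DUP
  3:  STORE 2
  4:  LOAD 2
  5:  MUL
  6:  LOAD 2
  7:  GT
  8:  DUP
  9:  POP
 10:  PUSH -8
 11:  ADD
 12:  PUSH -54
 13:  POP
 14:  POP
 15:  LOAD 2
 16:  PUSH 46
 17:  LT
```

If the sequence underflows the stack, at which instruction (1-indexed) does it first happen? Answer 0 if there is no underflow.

PUSH 41   [41]
DUP       [41, 41]
STORE 2   [41]
LOAD 2    [41, 41]
MUL       [1681]
LOAD 2    [1681, 41]
GT        [1]
DUP       [1, 1]
POP       [1]
PUSH -8   [1, -8]
ADD       [-7]
PUSH -54  [-7, -54]
POP       [-7]
POP       []
LOAD 2    [41]
PUSH 46   [41, 46]
LT        [1]

0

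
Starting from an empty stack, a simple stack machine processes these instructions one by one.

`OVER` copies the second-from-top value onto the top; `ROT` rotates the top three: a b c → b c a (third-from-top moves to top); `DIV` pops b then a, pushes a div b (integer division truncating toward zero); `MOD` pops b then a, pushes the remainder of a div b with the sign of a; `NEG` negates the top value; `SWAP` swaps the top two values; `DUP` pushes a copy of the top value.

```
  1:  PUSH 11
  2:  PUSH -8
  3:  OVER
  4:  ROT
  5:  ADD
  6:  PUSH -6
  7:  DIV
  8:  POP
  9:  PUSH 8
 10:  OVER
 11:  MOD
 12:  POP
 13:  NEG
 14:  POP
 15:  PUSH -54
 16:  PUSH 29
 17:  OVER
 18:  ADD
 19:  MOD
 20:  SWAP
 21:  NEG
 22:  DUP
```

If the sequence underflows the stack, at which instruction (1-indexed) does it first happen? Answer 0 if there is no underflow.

PUSH 11  : [11]
PUSH -8  : [11, -8]
OVER     : [11, -8, 11]
ROT      : [-8, 11, 11]
ADD      : [-8, 22]
PUSH -6  : [-8, 22, -6]
DIV      : [-8, -3]
POP      : [-8]
PUSH 8   : [-8, 8]
OVER     : [-8, 8, -8]
MOD      : [-8, 0]
POP      : [-8]
NEG      : [8]
POP      : []
PUSH -54 : [-54]
PUSH 29  : [-54, 29]
OVER     : [-54, 29, -54]
ADD      : [-54, -25]
MOD      : [-4]
SWAP  — needs 2 operands, stack has 1 → underflow

20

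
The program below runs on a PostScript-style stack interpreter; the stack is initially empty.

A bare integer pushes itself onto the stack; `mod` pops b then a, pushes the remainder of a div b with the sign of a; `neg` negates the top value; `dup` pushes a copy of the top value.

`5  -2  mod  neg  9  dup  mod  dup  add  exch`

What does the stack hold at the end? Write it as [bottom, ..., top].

5     [5]
-2    [5, -2]
mod   [1]
neg   [-1]
9     [-1, 9]
dup   [-1, 9, 9]
mod   [-1, 0]
dup   [-1, 0, 0]
add   [-1, 0]
exch  [0, -1]

[0, -1]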